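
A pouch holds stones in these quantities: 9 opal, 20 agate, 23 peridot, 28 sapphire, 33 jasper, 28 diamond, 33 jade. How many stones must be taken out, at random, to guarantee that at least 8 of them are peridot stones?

159

In the worst case for collecting peridot stones, every non-peridot stone comes out first.
There are 9 + 20 + 28 + 33 + 28 + 33 = 151 non-peridot stones altogether.
After those, each further stone must be peridot, so 151 + 8 = 159 draws guarantee 8 peridot stones.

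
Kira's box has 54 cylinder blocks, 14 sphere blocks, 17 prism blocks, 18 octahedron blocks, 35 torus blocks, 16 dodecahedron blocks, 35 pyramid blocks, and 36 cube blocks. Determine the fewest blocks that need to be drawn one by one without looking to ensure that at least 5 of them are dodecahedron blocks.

214

In the worst case for collecting dodecahedron blocks, every non-dodecahedron block comes out first.
There are 54 + 14 + 17 + 18 + 35 + 35 + 36 = 209 non-dodecahedron blocks altogether.
After those, each further block must be dodecahedron, so 209 + 5 = 214 draws guarantee 5 dodecahedron blocks.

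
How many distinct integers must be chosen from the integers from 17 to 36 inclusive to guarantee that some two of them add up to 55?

12

Two chosen integers sum to 55 exactly when both halves of some pair {x, 55−x} with 19 ≤ x ≤ 55−x ≤ 36 are chosen — 9 such pairs.
The remaining 2 elements (those with no distinct partner in range) can never complete a 55-sum, so the worst case takes all of them and one from each pair: 2 + 9 = 11.
The 12th integer has to be the second member of some pair, so 11 + 1 = 12.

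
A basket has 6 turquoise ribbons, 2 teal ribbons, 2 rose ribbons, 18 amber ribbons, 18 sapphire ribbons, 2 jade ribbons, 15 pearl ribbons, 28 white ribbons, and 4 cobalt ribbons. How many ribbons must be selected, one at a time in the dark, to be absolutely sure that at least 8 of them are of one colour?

45

Pigeonhole: the 9 colours are the holes; the ribbons drawn are the pigeons.
To avoid 8 of any one colour, the worst case takes at most 7 of each colour, or every ribbon of a colour that has fewer than 7.
That gives 6 + 2 + 2 + 7 + 7 + 2 + 7 + 7 + 4 = 44 ribbons with no colour reaching 8.
The next ribbon forces some colour to 8, so 44 + 1 = 45.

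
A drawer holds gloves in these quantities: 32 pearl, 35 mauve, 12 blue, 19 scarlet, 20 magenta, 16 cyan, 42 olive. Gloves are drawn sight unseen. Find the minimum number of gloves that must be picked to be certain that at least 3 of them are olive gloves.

In the worst case for collecting olive gloves, every non-olive glove comes out first.
There are 32 + 35 + 12 + 19 + 20 + 16 = 134 non-olive gloves altogether.
After those, each further glove must be olive, so 134 + 3 = 137 draws guarantee 3 olive gloves.

137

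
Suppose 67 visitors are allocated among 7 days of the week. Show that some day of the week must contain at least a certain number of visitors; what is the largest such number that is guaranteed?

Pigeonhole: the 7 days of the week are the holes and the 67 visitors are the pigeons.
If every day of the week held at most 9 visitors, the total would be at most 7 × 9 = 63, which is less than 67.
So some day of the week holds at least ⌈67/7⌉ = 10 visitors.

10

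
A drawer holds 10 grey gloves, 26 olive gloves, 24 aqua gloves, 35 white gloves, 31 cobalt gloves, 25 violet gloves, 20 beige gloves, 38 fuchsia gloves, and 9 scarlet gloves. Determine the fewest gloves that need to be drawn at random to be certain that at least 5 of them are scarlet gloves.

In the worst case for collecting scarlet gloves, every non-scarlet glove comes out first.
There are 10 + 26 + 24 + 35 + 31 + 25 + 20 + 38 = 209 non-scarlet gloves altogether.
After those, each further glove must be scarlet, so 209 + 5 = 214 draws guarantee 5 scarlet gloves.

214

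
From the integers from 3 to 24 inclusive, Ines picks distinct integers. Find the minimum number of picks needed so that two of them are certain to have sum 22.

15

A set avoiding the sum 22 can contain at most one of each pair {x, 22−x}, plus the 6 elements whose complement lies outside the range or equal to its own complement.
The integers 11, …, 24 (14 of them) are such a set: any two sum to at least 11+12 = 23 > 22.
By the pigeonhole principle, any 15th integer completes one of the 8 pairs, so 15 choices force a sum of 22.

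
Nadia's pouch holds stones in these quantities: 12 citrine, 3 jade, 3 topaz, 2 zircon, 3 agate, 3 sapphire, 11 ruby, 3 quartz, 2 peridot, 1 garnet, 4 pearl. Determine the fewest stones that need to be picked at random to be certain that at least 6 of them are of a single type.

35

The 11 types are the holes; the stones drawn are the pigeons.
To avoid 6 of any one type, the worst case takes at most 5 of each type, or every stone of a type that has fewer than 5.
That gives 5 + 3 + 3 + 2 + 3 + 3 + 5 + 3 + 2 + 1 + 4 = 34 stones with no type reaching 6.
The next stone forces some type to 6, so 34 + 1 = 35.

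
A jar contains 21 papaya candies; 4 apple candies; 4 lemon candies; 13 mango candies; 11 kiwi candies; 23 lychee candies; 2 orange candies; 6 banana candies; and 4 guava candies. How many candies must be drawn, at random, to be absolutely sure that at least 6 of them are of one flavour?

40

Put each drawn candy into a box by flavour. The largest draw with every box below 6 takes min(count, 5) from each flavour; flavours with fewer than 5 contribute all they have.
Σ min(cᵢ, 5) = 5 + 4 + 4 + 5 + 5 + 5 + 2 + 5 + 4 = 39.
Draw number 39 + 1 = 40 must push one box to 6.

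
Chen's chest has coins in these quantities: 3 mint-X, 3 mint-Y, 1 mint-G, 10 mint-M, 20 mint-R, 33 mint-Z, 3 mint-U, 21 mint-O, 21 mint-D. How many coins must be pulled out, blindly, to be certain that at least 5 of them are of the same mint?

The 9 mints are the holes; the coins drawn are the pigeons.
To avoid 5 of any one mint, the worst case takes at most 4 of each mint, or every coin of a mint that has fewer than 4.
That gives 3 + 3 + 1 + 4 + 4 + 4 + 3 + 4 + 4 = 30 coins with no mint reaching 5.
The next coin forces some mint to 5, so 30 + 1 = 31.

31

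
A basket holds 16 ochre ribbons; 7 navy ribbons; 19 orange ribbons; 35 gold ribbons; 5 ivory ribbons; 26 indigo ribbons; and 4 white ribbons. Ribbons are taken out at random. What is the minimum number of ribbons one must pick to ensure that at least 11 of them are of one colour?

By pigeonhole, put each drawn ribbon into a box by colour. The largest draw with every box below 11 takes min(count, 10) from each colour; colours with fewer than 10 contribute all they have.
Σ min(cᵢ, 10) = 10 + 7 + 10 + 10 + 5 + 10 + 4 = 56.
Draw number 56 + 1 = 57 must push one box to 11.

57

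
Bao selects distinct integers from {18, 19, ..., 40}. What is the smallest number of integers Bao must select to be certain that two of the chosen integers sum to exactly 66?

Group the elements by complementary pair {x, 66−x}: {26,40}, {27,39}, {28,38}, …, giving 7 two-element pairs; the single value 33 (it cannot pair with itself since the integers are distinct); and 8 integers whose partner 66−x falls outside [18,40].
Pigeonhole: treating each of those 16 groups as a pigeonhole, one can pick one integer per group — 16 integers — with no two summing to 66.
The 17th integer lands in an occupied pair, forcing a sum of 66.

17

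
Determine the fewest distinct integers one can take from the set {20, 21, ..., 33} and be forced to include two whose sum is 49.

Two chosen integers sum to 49 exactly when both halves of some pair {x, 49−x} with 20 ≤ x ≤ 49−x ≤ 29 are chosen — 5 such pairs.
The remaining 4 elements (those with no distinct partner in range) can never complete a 49-sum, so the worst case takes all of them and one from each pair: 4 + 5 = 9.
By pigeonhole, the 10th integer has to be the second member of some pair, so 9 + 1 = 10.

10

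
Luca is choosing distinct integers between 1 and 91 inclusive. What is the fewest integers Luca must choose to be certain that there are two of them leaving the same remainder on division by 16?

17

Pigeonhole: the 16 residue classes mod 16 are the pigeonholes.
With 16 integers one could put 1 in each residue class and have no class reach 2.
The 17th integer pushes some class to 2, so 16·1 + 1 = 17.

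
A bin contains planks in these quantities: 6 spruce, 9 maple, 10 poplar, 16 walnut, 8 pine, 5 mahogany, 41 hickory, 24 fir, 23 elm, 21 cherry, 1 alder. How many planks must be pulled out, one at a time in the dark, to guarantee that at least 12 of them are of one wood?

95

By the pigeonhole principle, the 11 woods are the holes; the planks drawn are the pigeons.
To avoid 12 of any one wood, the worst case takes at most 11 of each wood, or every plank of a wood that has fewer than 11.
That gives 6 + 9 + 10 + 11 + 8 + 5 + 11 + 11 + 11 + 11 + 1 = 94 planks with no wood reaching 12.
The next plank forces some wood to 12, so 94 + 1 = 95.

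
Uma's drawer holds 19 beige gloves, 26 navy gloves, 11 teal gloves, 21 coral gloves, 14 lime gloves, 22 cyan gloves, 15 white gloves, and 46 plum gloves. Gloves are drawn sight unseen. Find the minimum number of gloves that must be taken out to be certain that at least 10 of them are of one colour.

An adversary could hand out at most 9 gloves per colour: 9 + 9 + 9 + 9 + 9 + 9 + 9 + 9 = 72 gloves and still no colour has 10.
One more glove lands in a colour already at 9, so 73 draws are enough and 72 are not.

73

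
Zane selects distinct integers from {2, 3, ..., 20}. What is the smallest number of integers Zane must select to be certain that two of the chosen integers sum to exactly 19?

12

Group the elements by complementary pair {x, 19−x}: {2,17}, {3,16}, {4,15}, …, giving 8 two-element pairs and 3 integers whose partner 19−x falls outside [2,20].
By the pigeonhole principle, treating each of those 11 groups as a pigeonhole, one can pick one integer per group — 11 integers — with no two summing to 19.
The 12th integer lands in an occupied pair, forcing a sum of 19.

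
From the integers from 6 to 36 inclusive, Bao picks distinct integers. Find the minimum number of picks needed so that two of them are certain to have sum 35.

20

Group the elements by complementary pair {x, 35−x}: {6,29}, {7,28}, {8,27}, …, giving 12 two-element pairs and 7 integers whose partner 35−x falls outside [6,36].
Pigeonhole: treating each of those 19 groups as a pigeonhole, one can pick one integer per group — 19 integers — with no two summing to 35.
The 20th integer lands in an occupied pair, forcing a sum of 35.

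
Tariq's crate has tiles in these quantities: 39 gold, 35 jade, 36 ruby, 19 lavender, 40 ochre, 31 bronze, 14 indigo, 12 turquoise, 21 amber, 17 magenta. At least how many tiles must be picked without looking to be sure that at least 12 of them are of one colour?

111

By the pigeonhole principle, put each drawn tile into a box by colour. The largest draw with every box below 12 takes min(count, 11) from each colour.
Σ min(cᵢ, 11) = 11 + 11 + 11 + 11 + 11 + 11 + 11 + 11 + 11 + 11 = 110.
Draw number 110 + 1 = 111 must push one box to 12.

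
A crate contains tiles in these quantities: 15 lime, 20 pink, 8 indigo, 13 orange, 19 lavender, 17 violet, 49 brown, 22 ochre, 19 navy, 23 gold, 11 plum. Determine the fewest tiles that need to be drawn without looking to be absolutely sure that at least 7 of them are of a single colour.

67

An adversary could hand out at most 6 tiles per colour: 6 + 6 + 6 + 6 + 6 + 6 + 6 + 6 + 6 + 6 + 6 = 66 tiles and still no colour has 7.
One more tile lands in a colour already at 6, so 67 draws are enough and 66 are not.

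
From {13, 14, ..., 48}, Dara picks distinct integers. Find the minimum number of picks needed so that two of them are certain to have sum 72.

25

A set avoiding the sum 72 can contain at most one of each pair {x, 72−x}, plus the 12 elements whose complement lies outside the range or equal to its own complement.
The integers 13, …, 36 (24 of them) are such a set: any two sum to at least 13+14 = 27 and at most 35+36 = 71 < 72.
Any 25th integer completes one of the 12 pairs, so 25 choices force a sum of 72.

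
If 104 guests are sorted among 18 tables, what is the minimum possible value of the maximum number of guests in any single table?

By the pigeonhole principle, the 18 tables are the holes and the 104 guests are the pigeons.
If every table held at most 5 guests, the total would be at most 18 × 5 = 90, which is less than 104.
So some table holds at least ⌈104/18⌉ = 6 guests.

6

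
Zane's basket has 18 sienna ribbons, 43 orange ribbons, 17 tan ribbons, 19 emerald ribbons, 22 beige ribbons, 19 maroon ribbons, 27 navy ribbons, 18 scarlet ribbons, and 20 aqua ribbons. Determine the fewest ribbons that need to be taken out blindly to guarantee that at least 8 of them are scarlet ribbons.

In the worst case for collecting scarlet ribbons, every non-scarlet ribbon comes out first.
There are 18 + 43 + 17 + 19 + 22 + 19 + 27 + 20 = 185 non-scarlet ribbons altogether.
After those, each further ribbon must be scarlet, so 185 + 8 = 193 draws guarantee 8 scarlet ribbons.

193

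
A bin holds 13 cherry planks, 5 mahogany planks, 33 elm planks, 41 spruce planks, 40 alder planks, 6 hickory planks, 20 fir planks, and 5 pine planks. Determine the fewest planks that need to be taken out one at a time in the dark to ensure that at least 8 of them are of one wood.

Put each drawn plank into a box by wood. The largest draw with every box below 8 takes min(count, 7) from each wood; woods with fewer than 7 contribute all they have.
Σ min(cᵢ, 7) = 7 + 5 + 7 + 7 + 7 + 6 + 7 + 5 = 51.
Draw number 51 + 1 = 52 must push one box to 8.

52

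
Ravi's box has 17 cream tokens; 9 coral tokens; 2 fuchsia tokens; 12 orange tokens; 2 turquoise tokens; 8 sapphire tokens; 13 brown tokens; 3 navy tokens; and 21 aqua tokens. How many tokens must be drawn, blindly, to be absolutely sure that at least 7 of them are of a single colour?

Put each drawn token into a box by colour. The largest draw with every box below 7 takes min(count, 6) from each colour; colours with fewer than 6 contribute all they have.
Σ min(cᵢ, 6) = 6 + 6 + 2 + 6 + 2 + 6 + 6 + 3 + 6 = 43.
Draw number 43 + 1 = 44 must push one box to 7.

44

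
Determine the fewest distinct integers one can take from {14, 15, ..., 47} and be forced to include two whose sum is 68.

22

A set avoiding the sum 68 can contain at most one of each pair {x, 68−x}, plus the 8 elements whose complement lies outside the range or equal to its own complement.
The integers 14, …, 34 (21 of them) are such a set: any two sum to at least 14+15 = 29 and at most 33+34 = 67 < 68.
Any 22nd integer completes one of the 13 pairs, so 22 choices force a sum of 68.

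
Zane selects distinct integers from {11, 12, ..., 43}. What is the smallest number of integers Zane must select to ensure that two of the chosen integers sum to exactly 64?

23

Two chosen integers sum to 64 exactly when both halves of some pair {x, 64−x} with 21 ≤ x ≤ 64−x ≤ 43 are chosen — 11 such pairs.
The remaining 11 elements (those with no distinct partner in range) can never complete a 64-sum, so the worst case takes all of them and one from each pair: 11 + 11 = 22.
The 23rd integer has to be the second member of some pair, so 22 + 1 = 23.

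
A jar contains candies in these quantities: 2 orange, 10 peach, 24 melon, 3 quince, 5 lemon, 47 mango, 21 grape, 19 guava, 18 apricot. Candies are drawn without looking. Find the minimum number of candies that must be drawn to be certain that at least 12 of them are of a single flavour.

Pigeonhole: put each drawn candy into a box by flavour. The largest draw with every box below 12 takes min(count, 11) from each flavour; flavours with fewer than 11 contribute all they have.
Σ min(cᵢ, 11) = 2 + 10 + 11 + 3 + 5 + 11 + 11 + 11 + 11 = 75.
Draw number 75 + 1 = 76 must push one box to 12.

76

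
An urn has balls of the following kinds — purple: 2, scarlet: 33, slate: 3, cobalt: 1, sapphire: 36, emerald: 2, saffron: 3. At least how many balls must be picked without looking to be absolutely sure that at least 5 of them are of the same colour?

By pigeonhole, put each drawn ball into a box by colour. The largest draw with every box below 5 takes min(count, 4) from each colour; colours with fewer than 4 contribute all they have.
Σ min(cᵢ, 4) = 2 + 4 + 3 + 1 + 4 + 2 + 3 = 19.
Draw number 19 + 1 = 20 must push one box to 5.

20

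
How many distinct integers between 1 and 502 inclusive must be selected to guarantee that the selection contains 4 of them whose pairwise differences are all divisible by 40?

121

Integers whose pairwise differences are multiples of 40 are exactly those sharing a remainder mod 40. By pigeonhole, the 40 residue classes mod 40 are the pigeonholes.
With 120 integers one could put 3 in each residue class and have no class reach 4.
The 121st integer pushes some class to 4, so 40·3 + 1 = 121.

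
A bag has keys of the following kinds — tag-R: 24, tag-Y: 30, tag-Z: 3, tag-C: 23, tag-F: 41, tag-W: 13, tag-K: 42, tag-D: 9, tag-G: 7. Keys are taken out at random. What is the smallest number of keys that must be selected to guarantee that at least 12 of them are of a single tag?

The 9 tags are the holes; the keys drawn are the pigeons.
To avoid 12 of any one tag, the worst case takes at most 11 of each tag, or every key of a tag that has fewer than 11.
That gives 11 + 11 + 3 + 11 + 11 + 11 + 11 + 9 + 7 = 85 keys with no tag reaching 12.
The next key forces some tag to 12, so 85 + 1 = 86.

86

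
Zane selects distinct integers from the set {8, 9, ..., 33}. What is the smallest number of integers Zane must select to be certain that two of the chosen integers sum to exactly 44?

16

Two chosen integers sum to 44 exactly when both halves of some pair {x, 44−x} with 11 ≤ x ≤ 44−x ≤ 33 are chosen — 11 such pairs.
The remaining 4 elements (those with no distinct partner in range) can never complete a 44-sum, so the worst case takes all of them and one from each pair: 4 + 11 = 15.
The 16th integer has to be the second member of some pair, so 15 + 1 = 16.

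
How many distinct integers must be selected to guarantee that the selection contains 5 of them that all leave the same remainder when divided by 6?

The 6 residue classes mod 6 are the pigeonholes.
With 24 integers one could put 4 in each residue class and have no class reach 5.
The 25th integer pushes some class to 5, so 6·4 + 1 = 25.

25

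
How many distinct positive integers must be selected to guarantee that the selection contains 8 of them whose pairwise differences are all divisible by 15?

Integers whose pairwise differences are multiples of 15 are exactly those sharing a remainder mod 15. Pigeonhole: the 15 residue classes mod 15 are the pigeonholes.
With 105 integers one could put 7 in each residue class and have no class reach 8.
The 106th integer pushes some class to 8, so 15·7 + 1 = 106.

106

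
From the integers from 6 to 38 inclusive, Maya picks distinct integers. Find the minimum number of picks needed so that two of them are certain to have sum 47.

A set avoiding the sum 47 can contain at most one of each pair {x, 47−x}, plus the 3 elements whose complement lies outside the range.
The integers 6, …, 23 (18 of them) are such a set: any two sum to at least 6+7 = 13 and at most 22+23 = 45 < 47.
Any 19th integer completes one of the 15 pairs, so 19 choices force a sum of 47.

19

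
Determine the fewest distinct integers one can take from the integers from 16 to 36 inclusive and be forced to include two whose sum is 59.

15

Two chosen integers sum to 59 exactly when both halves of some pair {x, 59−x} with 23 ≤ x ≤ 59−x ≤ 36 are chosen — 7 such pairs.
The remaining 7 elements (those with no distinct partner in range) can never complete a 59-sum, so the worst case takes all of them and one from each pair: 7 + 7 = 14.
Pigeonhole: the 15th integer has to be the second member of some pair, so 14 + 1 = 15.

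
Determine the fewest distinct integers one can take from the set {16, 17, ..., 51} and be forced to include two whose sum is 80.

A set avoiding the sum 80 can contain at most one of each pair {x, 80−x}, plus the 14 elements whose complement lies outside the range or equal to its own complement.
The integers 16, …, 40 (25 of them) are such a set: any two sum to at least 16+17 = 33 and at most 39+40 = 79 < 80.
Any 26th integer completes one of the 11 pairs, so 26 choices force a sum of 80.

26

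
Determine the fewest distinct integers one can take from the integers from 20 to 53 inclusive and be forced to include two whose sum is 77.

Two chosen integers sum to 77 exactly when both halves of some pair {x, 77−x} with 24 ≤ x ≤ 77−x ≤ 53 are chosen — 15 such pairs.
The remaining 4 elements (those with no distinct partner in range) can never complete a 77-sum, so the worst case takes all of them and one from each pair: 4 + 15 = 19.
The 20th integer has to be the second member of some pair, so 19 + 1 = 20.

20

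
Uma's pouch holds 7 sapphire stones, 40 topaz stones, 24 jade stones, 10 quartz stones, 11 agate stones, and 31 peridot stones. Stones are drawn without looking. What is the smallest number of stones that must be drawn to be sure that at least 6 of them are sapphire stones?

In the worst case for collecting sapphire stones, every non-sapphire stone comes out first.
There are 40 + 24 + 10 + 11 + 31 = 116 non-sapphire stones altogether.
After those, each further stone must be sapphire, so 116 + 6 = 122 draws guarantee 6 sapphire stones.

122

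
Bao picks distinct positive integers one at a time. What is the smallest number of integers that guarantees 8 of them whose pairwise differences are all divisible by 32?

Integers whose pairwise differences are multiples of 32 are exactly those sharing a remainder mod 32. By pigeonhole, the 32 residue classes mod 32 are the pigeonholes.
With 224 integers one could put 7 in each residue class and have no class reach 8.
The 225th integer pushes some class to 8, so 32·7 + 1 = 225.

225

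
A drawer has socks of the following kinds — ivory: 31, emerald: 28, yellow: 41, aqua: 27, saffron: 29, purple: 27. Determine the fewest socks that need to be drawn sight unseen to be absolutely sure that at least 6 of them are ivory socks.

158

In the worst case for collecting ivory socks, every non-ivory sock comes out first.
There are 28 + 41 + 27 + 29 + 27 = 152 non-ivory socks altogether.
After those, each further sock must be ivory, so 152 + 6 = 158 draws guarantee 6 ivory socks.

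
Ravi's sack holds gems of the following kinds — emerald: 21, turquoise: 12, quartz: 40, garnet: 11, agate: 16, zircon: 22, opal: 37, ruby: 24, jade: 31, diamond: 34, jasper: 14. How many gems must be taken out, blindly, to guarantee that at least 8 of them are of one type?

An adversary could hand out at most 7 gems per type: 7 + 7 + 7 + 7 + 7 + 7 + 7 + 7 + 7 + 7 + 7 = 77 gems and still no type has 8.
One more gem lands in a type already at 7, so 78 draws are enough and 77 are not.

78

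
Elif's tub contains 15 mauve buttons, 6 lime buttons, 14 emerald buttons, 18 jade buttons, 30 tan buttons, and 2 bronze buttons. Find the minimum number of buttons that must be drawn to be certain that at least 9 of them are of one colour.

41

An adversary could hand out at most 8 buttons per colour (lime, bronze run out sooner): 8 + 6 + 8 + 8 + 8 + 2 = 40 buttons and still no colour has 9.
One more button lands in a colour already at 8, so 41 draws are enough and 40 are not.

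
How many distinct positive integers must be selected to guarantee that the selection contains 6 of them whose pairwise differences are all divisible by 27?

136

Integers whose pairwise differences are multiples of 27 are exactly those sharing a remainder mod 27. By the pigeonhole principle, the 27 residue classes mod 27 are the pigeonholes.
With 135 integers one could put 5 in each residue class and have no class reach 6.
The 136th integer pushes some class to 6, so 27·5 + 1 = 136.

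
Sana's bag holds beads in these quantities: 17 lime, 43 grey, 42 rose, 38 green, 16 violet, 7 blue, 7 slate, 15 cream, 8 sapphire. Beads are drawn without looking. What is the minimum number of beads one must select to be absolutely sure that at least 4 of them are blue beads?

In the worst case for collecting blue beads, every non-blue bead comes out first.
There are 17 + 43 + 42 + 38 + 16 + 7 + 15 + 8 = 186 non-blue beads altogether.
After those, each further bead must be blue, so 186 + 4 = 190 draws guarantee 4 blue beads.

190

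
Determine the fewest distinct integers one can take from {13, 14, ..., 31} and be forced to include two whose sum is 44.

11

A set avoiding the sum 44 can contain at most one of each pair {x, 44−x}, plus the 1 element equal to its own complement.
The integers 22, …, 31 (10 of them) are such a set: any two sum to at least 22+23 = 45 > 44.
Pigeonhole: any 11th integer completes one of the 9 pairs, so 11 choices force a sum of 44.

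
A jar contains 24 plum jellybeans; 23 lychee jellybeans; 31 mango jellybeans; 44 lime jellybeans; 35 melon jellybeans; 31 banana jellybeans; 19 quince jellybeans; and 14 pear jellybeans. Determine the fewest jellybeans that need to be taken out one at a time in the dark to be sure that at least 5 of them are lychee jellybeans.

203

In the worst case for collecting lychee jellybeans, every non-lychee jellybean comes out first.
There are 24 + 31 + 44 + 35 + 31 + 19 + 14 = 198 non-lychee jellybeans altogether.
After those, each further jellybean must be lychee, so 198 + 5 = 203 draws guarantee 5 lychee jellybeans.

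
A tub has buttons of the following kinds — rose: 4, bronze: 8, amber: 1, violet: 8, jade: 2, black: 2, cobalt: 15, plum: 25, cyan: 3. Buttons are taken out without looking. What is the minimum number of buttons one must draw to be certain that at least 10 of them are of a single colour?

By the pigeonhole principle, put each drawn button into a box by colour. The largest draw with every box below 10 takes min(count, 9) from each colour; colours with fewer than 9 contribute all they have.
Σ min(cᵢ, 9) = 4 + 8 + 1 + 8 + 2 + 2 + 9 + 9 + 3 = 46.
Draw number 46 + 1 = 47 must push one box to 10.

47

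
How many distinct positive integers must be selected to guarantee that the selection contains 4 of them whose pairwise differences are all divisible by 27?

82

Integers whose pairwise differences are multiples of 27 are exactly those sharing a remainder mod 27. By the pigeonhole principle, the 27 residue classes mod 27 are the pigeonholes.
With 81 integers one could put 3 in each residue class and have no class reach 4.
The 82nd integer pushes some class to 4, so 27·3 + 1 = 82.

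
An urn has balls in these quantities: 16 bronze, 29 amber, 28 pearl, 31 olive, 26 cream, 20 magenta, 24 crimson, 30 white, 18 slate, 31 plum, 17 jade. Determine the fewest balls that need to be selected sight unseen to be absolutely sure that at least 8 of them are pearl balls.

In the worst case for collecting pearl balls, every non-pearl ball comes out first.
There are 16 + 29 + 31 + 26 + 20 + 24 + 30 + 18 + 31 + 17 = 242 non-pearl balls altogether.
After those, each further ball must be pearl, so 242 + 8 = 250 draws guarantee 8 pearl balls.

250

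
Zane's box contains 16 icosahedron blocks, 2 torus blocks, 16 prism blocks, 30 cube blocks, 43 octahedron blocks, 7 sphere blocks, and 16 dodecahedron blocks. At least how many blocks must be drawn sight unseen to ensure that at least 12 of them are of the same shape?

65

By pigeonhole, the 7 shapes are the holes; the blocks drawn are the pigeons.
To avoid 12 of any one shape, the worst case takes at most 11 of each shape, or every block of a shape that has fewer than 11.
That gives 11 + 2 + 11 + 11 + 11 + 7 + 11 = 64 blocks with no shape reaching 12.
The next block forces some shape to 12, so 64 + 1 = 65.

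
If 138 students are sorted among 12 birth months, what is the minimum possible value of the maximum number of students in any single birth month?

12

The 12 birth months are the holes and the 138 students are the pigeons.
If every birth month held at most 11 students, the total would be at most 12 × 11 = 132, which is less than 138.
So some birth month holds at least ⌈138/12⌉ = 12 students.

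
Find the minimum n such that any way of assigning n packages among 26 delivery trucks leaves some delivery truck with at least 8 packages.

With 182 packages one could put exactly 7 in each of the 26 delivery trucks, and no delivery truck would reach 8.
One more package must land in a delivery truck that already has 7, giving it 8.
So 26 × 7 + 1 = 183 packages are required.

183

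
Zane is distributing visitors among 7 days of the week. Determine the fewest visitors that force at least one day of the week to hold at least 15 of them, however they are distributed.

99

With 98 visitors one could put exactly 14 in each of the 7 days of the week, and no day of the week would reach 15.
One more visitor must land in a day of the week that already has 14, giving it 15.
So 7 × 14 + 1 = 99 visitors are required.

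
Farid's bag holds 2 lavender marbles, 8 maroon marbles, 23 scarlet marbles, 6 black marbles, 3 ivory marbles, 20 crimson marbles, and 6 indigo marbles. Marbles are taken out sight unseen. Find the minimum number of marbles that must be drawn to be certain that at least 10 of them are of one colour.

Put each drawn marble into a box by colour. The largest draw with every box below 10 takes min(count, 9) from each colour; colours with fewer than 9 contribute all they have.
Σ min(cᵢ, 9) = 2 + 8 + 9 + 6 + 3 + 9 + 6 = 43.
Draw number 43 + 1 = 44 must push one box to 10.

44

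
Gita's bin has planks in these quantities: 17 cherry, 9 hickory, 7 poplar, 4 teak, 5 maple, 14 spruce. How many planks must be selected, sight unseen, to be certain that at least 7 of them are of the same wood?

An adversary could hand out at most 6 planks per wood (teak, maple run out sooner): 6 + 6 + 6 + 4 + 5 + 6 = 33 planks and still no wood has 7.
One more plank lands in a wood already at 6, so 34 draws are enough and 33 are not.

34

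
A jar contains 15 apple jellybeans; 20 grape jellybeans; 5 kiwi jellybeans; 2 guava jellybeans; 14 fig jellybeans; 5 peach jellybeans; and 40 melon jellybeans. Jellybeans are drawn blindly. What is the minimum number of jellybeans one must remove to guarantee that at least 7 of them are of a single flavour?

37

By pigeonhole, the 7 flavours are the holes; the jellybeans drawn are the pigeons.
To avoid 7 of any one flavour, the worst case takes at most 6 of each flavour, or every jellybean of a flavour that has fewer than 6.
That gives 6 + 6 + 5 + 2 + 6 + 5 + 6 = 36 jellybeans with no flavour reaching 7.
The next jellybean forces some flavour to 7, so 36 + 1 = 37.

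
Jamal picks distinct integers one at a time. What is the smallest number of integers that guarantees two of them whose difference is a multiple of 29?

30

Integers whose pairwise differences are multiples of 29 are exactly those sharing a remainder mod 29. By pigeonhole, the 29 residue classes mod 29 are the pigeonholes.
With 29 integers one could put 1 in each residue class and have no class reach 2.
The 30th integer pushes some class to 2, so 29·1 + 1 = 30.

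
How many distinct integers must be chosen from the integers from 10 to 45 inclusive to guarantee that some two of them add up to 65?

24

A set avoiding the sum 65 can contain at most one of each pair {x, 65−x}, plus the 10 elements whose complement lies outside the range.
The integers 10, …, 32 (23 of them) are such a set: any two sum to at least 10+11 = 21 and at most 31+32 = 63 < 65.
Any 24th integer completes one of the 13 pairs, so 24 choices force a sum of 65.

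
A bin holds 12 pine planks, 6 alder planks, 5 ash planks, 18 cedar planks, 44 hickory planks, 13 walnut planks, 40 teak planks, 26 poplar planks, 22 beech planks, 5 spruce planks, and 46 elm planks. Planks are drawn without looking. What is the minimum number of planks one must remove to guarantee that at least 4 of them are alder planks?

In the worst case for collecting alder planks, every non-alder plank comes out first.
There are 12 + 5 + 18 + 44 + 13 + 40 + 26 + 22 + 5 + 46 = 231 non-alder planks altogether.
After those, each further plank must be alder, so 231 + 4 = 235 draws guarantee 4 alder planks.

235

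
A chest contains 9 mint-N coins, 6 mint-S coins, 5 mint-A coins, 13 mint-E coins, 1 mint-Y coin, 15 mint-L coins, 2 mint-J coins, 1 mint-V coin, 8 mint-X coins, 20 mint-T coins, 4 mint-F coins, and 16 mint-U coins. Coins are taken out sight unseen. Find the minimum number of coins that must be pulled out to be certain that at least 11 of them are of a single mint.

By the pigeonhole principle, put each drawn coin into a box by mint. The largest draw with every box below 11 takes min(count, 10) from each mint; mints with fewer than 10 contribute all they have.
Σ min(cᵢ, 10) = 9 + 6 + 5 + 10 + 1 + 10 + 2 + 1 + 8 + 10 + 4 + 10 = 76.
Draw number 76 + 1 = 77 must push one box to 11.

77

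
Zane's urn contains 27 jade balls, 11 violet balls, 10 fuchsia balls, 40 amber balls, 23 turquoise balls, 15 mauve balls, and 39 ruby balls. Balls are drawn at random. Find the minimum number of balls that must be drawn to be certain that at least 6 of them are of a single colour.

36

Pigeonhole: put each drawn ball into a box by colour. The largest draw with every box below 6 takes min(count, 5) from each colour.
Σ min(cᵢ, 5) = 5 + 5 + 5 + 5 + 5 + 5 + 5 = 35.
Draw number 35 + 1 = 36 must push one box to 6.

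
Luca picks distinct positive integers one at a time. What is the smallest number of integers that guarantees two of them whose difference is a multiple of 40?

Integers whose pairwise differences are multiples of 40 are exactly those sharing a remainder mod 40. The 40 residue classes mod 40 are the pigeonholes.
With 40 integers one could put 1 in each residue class and have no class reach 2.
The 41st integer pushes some class to 2, so 40·1 + 1 = 41.

41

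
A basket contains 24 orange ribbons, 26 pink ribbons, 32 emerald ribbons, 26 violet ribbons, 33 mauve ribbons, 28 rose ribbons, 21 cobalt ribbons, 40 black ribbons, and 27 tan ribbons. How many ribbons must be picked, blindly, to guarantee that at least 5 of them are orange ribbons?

238

In the worst case for collecting orange ribbons, every non-orange ribbon comes out first.
There are 26 + 32 + 26 + 33 + 28 + 21 + 40 + 27 = 233 non-orange ribbons altogether.
After those, each further ribbon must be orange, so 233 + 5 = 238 draws guarantee 5 orange ribbons.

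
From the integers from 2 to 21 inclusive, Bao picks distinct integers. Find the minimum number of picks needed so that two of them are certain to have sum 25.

Group the elements by complementary pair {x, 25−x}: {4,21}, {5,20}, {6,19}, …, giving 9 two-element pairs and 2 integers whose partner 25−x falls outside [2,21].
Pigeonhole: treating each of those 11 groups as a pigeonhole, one can pick one integer per group — 11 integers — with no two summing to 25.
The 12th integer lands in an occupied pair, forcing a sum of 25.

12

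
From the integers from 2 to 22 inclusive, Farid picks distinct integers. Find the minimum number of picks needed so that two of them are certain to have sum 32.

A set avoiding the sum 32 can contain at most one of each pair {x, 32−x}, plus the 9 elements whose complement lies outside the range or equal to its own complement.
The integers 2, …, 16 (15 of them) are such a set: any two sum to at least 2+3 = 5 and at most 15+16 = 31 < 32.
Any 16th integer completes one of the 6 pairs, so 16 choices force a sum of 32.

16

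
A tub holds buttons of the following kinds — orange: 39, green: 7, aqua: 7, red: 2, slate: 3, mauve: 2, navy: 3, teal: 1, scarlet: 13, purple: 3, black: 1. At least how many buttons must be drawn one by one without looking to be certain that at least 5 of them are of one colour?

Pigeonhole: put each drawn button into a box by colour. The largest draw with every box below 5 takes min(count, 4) from each colour; colours with fewer than 4 contribute all they have.
Σ min(cᵢ, 4) = 4 + 4 + 4 + 2 + 3 + 2 + 3 + 1 + 4 + 3 + 1 = 31.
Draw number 31 + 1 = 32 must push one box to 5.

32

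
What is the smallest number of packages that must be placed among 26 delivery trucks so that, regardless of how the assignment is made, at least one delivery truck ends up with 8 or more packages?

183

With 182 packages one could put exactly 7 in each of the 26 delivery trucks, and no delivery truck would reach 8.
Pigeonhole: one more package must land in a delivery truck that already has 7, giving it 8.
So 26 × 7 + 1 = 183 packages are required.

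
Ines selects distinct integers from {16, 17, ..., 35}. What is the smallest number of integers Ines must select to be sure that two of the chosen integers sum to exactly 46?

A set avoiding the sum 46 can contain at most one of each pair {x, 46−x}, plus the 6 elements whose complement lies outside the range or equal to its own complement.
The integers 23, …, 35 (13 of them) are such a set: any two sum to at least 23+24 = 47 > 46.
Pigeonhole: any 14th integer completes one of the 7 pairs, so 14 choices force a sum of 46.

14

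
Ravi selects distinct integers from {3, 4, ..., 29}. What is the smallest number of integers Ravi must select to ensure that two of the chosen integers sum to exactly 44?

21

Two chosen integers sum to 44 exactly when both halves of some pair {x, 44−x} with 15 ≤ x ≤ 44−x ≤ 29 are chosen — 7 such pairs.
The remaining 13 elements (those with no distinct partner in range) can never complete a 44-sum, so the worst case takes all of them and one from each pair: 13 + 7 = 20.
By the pigeonhole principle, the 21st integer has to be the second member of some pair, so 20 + 1 = 21.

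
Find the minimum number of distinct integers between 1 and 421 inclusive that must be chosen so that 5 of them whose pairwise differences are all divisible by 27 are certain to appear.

109

Integers whose pairwise differences are multiples of 27 are exactly those sharing a remainder mod 27. The 27 residue classes mod 27 are the pigeonholes.
With 108 integers one could put 4 in each residue class and have no class reach 5.
The 109th integer pushes some class to 5, so 27·4 + 1 = 109.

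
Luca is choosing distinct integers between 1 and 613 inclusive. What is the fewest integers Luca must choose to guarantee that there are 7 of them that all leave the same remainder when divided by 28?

The 28 residue classes mod 28 are the pigeonholes.
With 168 integers one could put 6 in each residue class and have no class reach 7.
The 169th integer pushes some class to 7, so 28·6 + 1 = 169.

169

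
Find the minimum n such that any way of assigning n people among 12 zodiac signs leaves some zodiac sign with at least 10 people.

With 108 people one could put exactly 9 in each of the 12 zodiac signs, and no zodiac sign would reach 10.
One more person must land in a zodiac sign that already has 9, giving it 10.
So 12 × 9 + 1 = 109 people are required.

109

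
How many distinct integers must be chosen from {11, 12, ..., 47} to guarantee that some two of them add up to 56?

21

A set avoiding the sum 56 can contain at most one of each pair {x, 56−x}, plus the 3 elements whose complement lies outside the range or equal to its own complement.
The integers 28, …, 47 (20 of them) are such a set: any two sum to at least 28+29 = 57 > 56.
By pigeonhole, any 21st integer completes one of the 17 pairs, so 21 choices force a sum of 56.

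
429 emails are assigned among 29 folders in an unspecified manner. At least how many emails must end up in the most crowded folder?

15

The 29 folders are the holes and the 429 emails are the pigeons.
If every folder held at most 14 emails, the total would be at most 29 × 14 = 406, which is less than 429.
So some folder holds at least ⌈429/29⌉ = 15 emails.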